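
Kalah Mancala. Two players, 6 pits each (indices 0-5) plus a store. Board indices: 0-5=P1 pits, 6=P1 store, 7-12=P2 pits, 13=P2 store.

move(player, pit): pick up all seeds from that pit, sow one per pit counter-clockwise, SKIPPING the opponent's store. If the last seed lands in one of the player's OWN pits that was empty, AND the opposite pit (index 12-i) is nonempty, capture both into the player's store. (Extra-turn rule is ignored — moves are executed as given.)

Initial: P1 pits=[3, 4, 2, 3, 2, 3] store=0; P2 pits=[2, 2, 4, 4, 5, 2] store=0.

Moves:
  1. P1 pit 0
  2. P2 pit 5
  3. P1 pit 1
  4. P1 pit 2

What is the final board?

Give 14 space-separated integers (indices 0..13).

Move 1: P1 pit0 -> P1=[0,5,3,4,2,3](0) P2=[2,2,4,4,5,2](0)
Move 2: P2 pit5 -> P1=[1,5,3,4,2,3](0) P2=[2,2,4,4,5,0](1)
Move 3: P1 pit1 -> P1=[1,0,4,5,3,4](1) P2=[2,2,4,4,5,0](1)
Move 4: P1 pit2 -> P1=[1,0,0,6,4,5](2) P2=[2,2,4,4,5,0](1)

Answer: 1 0 0 6 4 5 2 2 2 4 4 5 0 1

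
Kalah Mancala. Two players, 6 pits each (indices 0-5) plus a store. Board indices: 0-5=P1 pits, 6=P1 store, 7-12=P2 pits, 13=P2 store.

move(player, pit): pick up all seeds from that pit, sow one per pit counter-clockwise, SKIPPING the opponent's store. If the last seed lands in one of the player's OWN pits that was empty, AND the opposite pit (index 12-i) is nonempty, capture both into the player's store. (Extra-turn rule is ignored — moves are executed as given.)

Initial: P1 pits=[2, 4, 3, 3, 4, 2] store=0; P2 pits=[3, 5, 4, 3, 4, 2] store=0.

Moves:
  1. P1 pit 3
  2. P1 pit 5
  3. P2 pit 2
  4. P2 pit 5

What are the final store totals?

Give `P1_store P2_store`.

Answer: 2 2

Derivation:
Move 1: P1 pit3 -> P1=[2,4,3,0,5,3](1) P2=[3,5,4,3,4,2](0)
Move 2: P1 pit5 -> P1=[2,4,3,0,5,0](2) P2=[4,6,4,3,4,2](0)
Move 3: P2 pit2 -> P1=[2,4,3,0,5,0](2) P2=[4,6,0,4,5,3](1)
Move 4: P2 pit5 -> P1=[3,5,3,0,5,0](2) P2=[4,6,0,4,5,0](2)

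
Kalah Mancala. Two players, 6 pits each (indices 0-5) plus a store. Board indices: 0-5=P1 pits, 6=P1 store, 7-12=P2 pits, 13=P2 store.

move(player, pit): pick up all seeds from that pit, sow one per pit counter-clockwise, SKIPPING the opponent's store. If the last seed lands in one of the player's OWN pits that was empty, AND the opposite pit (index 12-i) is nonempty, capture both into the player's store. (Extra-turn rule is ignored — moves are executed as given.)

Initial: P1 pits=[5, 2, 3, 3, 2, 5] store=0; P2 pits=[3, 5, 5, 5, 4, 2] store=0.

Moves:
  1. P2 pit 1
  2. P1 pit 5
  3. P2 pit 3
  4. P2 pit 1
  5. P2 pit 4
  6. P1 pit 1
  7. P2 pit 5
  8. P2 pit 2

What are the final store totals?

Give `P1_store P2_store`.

Move 1: P2 pit1 -> P1=[5,2,3,3,2,5](0) P2=[3,0,6,6,5,3](1)
Move 2: P1 pit5 -> P1=[5,2,3,3,2,0](1) P2=[4,1,7,7,5,3](1)
Move 3: P2 pit3 -> P1=[6,3,4,4,2,0](1) P2=[4,1,7,0,6,4](2)
Move 4: P2 pit1 -> P1=[6,3,4,4,2,0](1) P2=[4,0,8,0,6,4](2)
Move 5: P2 pit4 -> P1=[7,4,5,5,2,0](1) P2=[4,0,8,0,0,5](3)
Move 6: P1 pit1 -> P1=[7,0,6,6,3,0](6) P2=[0,0,8,0,0,5](3)
Move 7: P2 pit5 -> P1=[8,1,7,7,3,0](6) P2=[0,0,8,0,0,0](4)
Move 8: P2 pit2 -> P1=[9,2,8,8,3,0](6) P2=[0,0,0,1,1,1](5)

Answer: 6 5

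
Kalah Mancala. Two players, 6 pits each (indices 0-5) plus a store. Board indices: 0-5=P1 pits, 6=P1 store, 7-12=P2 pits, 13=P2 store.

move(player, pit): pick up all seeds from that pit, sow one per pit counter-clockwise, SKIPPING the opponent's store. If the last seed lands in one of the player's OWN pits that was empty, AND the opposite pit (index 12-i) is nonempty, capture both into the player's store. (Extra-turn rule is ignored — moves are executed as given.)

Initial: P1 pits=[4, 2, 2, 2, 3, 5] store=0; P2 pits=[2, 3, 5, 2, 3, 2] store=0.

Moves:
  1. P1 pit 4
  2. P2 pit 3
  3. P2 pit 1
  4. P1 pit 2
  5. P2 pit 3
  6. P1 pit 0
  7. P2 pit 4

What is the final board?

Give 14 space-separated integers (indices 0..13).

Move 1: P1 pit4 -> P1=[4,2,2,2,0,6](1) P2=[3,3,5,2,3,2](0)
Move 2: P2 pit3 -> P1=[4,2,2,2,0,6](1) P2=[3,3,5,0,4,3](0)
Move 3: P2 pit1 -> P1=[4,2,2,2,0,6](1) P2=[3,0,6,1,5,3](0)
Move 4: P1 pit2 -> P1=[4,2,0,3,1,6](1) P2=[3,0,6,1,5,3](0)
Move 5: P2 pit3 -> P1=[4,2,0,3,1,6](1) P2=[3,0,6,0,6,3](0)
Move 6: P1 pit0 -> P1=[0,3,1,4,2,6](1) P2=[3,0,6,0,6,3](0)
Move 7: P2 pit4 -> P1=[1,4,2,5,2,6](1) P2=[3,0,6,0,0,4](1)

Answer: 1 4 2 5 2 6 1 3 0 6 0 0 4 1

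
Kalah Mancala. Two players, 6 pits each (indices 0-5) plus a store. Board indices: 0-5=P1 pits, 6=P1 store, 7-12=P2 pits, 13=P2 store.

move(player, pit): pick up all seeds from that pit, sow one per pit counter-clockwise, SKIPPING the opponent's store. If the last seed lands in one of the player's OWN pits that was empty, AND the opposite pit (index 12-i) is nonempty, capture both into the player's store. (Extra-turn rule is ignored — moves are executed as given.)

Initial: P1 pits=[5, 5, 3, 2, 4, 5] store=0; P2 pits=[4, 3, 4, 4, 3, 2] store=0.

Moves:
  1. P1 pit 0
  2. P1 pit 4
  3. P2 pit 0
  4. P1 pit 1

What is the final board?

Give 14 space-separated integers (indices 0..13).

Answer: 0 0 5 4 1 8 2 1 5 6 5 4 3 0

Derivation:
Move 1: P1 pit0 -> P1=[0,6,4,3,5,6](0) P2=[4,3,4,4,3,2](0)
Move 2: P1 pit4 -> P1=[0,6,4,3,0,7](1) P2=[5,4,5,4,3,2](0)
Move 3: P2 pit0 -> P1=[0,6,4,3,0,7](1) P2=[0,5,6,5,4,3](0)
Move 4: P1 pit1 -> P1=[0,0,5,4,1,8](2) P2=[1,5,6,5,4,3](0)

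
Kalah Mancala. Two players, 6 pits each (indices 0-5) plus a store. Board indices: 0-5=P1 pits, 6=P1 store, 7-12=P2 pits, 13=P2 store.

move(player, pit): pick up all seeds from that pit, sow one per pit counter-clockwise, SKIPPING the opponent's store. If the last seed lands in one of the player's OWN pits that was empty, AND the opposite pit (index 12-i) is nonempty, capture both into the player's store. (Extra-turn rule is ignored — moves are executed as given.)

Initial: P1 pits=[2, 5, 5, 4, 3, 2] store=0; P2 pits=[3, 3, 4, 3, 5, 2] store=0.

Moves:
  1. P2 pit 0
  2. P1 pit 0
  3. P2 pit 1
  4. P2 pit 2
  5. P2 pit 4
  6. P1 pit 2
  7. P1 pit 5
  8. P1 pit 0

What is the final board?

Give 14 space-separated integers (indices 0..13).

Answer: 0 9 0 6 5 0 9 2 2 1 0 0 5 2

Derivation:
Move 1: P2 pit0 -> P1=[2,5,5,4,3,2](0) P2=[0,4,5,4,5,2](0)
Move 2: P1 pit0 -> P1=[0,6,6,4,3,2](0) P2=[0,4,5,4,5,2](0)
Move 3: P2 pit1 -> P1=[0,6,6,4,3,2](0) P2=[0,0,6,5,6,3](0)
Move 4: P2 pit2 -> P1=[1,7,6,4,3,2](0) P2=[0,0,0,6,7,4](1)
Move 5: P2 pit4 -> P1=[2,8,7,5,4,2](0) P2=[0,0,0,6,0,5](2)
Move 6: P1 pit2 -> P1=[2,8,0,6,5,3](1) P2=[1,1,1,6,0,5](2)
Move 7: P1 pit5 -> P1=[2,8,0,6,5,0](2) P2=[2,2,1,6,0,5](2)
Move 8: P1 pit0 -> P1=[0,9,0,6,5,0](9) P2=[2,2,1,0,0,5](2)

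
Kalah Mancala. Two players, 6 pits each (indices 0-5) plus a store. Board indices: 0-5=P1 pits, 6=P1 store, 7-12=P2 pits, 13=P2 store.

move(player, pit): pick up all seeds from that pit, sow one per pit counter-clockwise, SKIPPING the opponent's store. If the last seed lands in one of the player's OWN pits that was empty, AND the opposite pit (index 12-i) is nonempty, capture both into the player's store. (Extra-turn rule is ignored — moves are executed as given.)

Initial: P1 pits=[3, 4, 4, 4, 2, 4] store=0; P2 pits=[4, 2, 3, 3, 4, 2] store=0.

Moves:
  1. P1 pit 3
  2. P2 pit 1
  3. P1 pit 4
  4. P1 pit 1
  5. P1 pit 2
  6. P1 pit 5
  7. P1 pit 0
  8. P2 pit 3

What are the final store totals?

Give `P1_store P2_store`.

Answer: 4 1

Derivation:
Move 1: P1 pit3 -> P1=[3,4,4,0,3,5](1) P2=[5,2,3,3,4,2](0)
Move 2: P2 pit1 -> P1=[3,4,4,0,3,5](1) P2=[5,0,4,4,4,2](0)
Move 3: P1 pit4 -> P1=[3,4,4,0,0,6](2) P2=[6,0,4,4,4,2](0)
Move 4: P1 pit1 -> P1=[3,0,5,1,1,7](2) P2=[6,0,4,4,4,2](0)
Move 5: P1 pit2 -> P1=[3,0,0,2,2,8](3) P2=[7,0,4,4,4,2](0)
Move 6: P1 pit5 -> P1=[4,0,0,2,2,0](4) P2=[8,1,5,5,5,3](0)
Move 7: P1 pit0 -> P1=[0,1,1,3,3,0](4) P2=[8,1,5,5,5,3](0)
Move 8: P2 pit3 -> P1=[1,2,1,3,3,0](4) P2=[8,1,5,0,6,4](1)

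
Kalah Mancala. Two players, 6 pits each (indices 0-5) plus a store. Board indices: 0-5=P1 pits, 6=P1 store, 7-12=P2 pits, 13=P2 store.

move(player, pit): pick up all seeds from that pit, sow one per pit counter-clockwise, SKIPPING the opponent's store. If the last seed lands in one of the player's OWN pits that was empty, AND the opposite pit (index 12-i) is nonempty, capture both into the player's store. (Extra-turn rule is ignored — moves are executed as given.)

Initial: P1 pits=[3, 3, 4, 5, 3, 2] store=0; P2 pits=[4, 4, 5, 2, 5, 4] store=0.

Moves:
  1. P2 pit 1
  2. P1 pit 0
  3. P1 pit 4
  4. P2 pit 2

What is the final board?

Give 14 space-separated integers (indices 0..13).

Move 1: P2 pit1 -> P1=[3,3,4,5,3,2](0) P2=[4,0,6,3,6,5](0)
Move 2: P1 pit0 -> P1=[0,4,5,6,3,2](0) P2=[4,0,6,3,6,5](0)
Move 3: P1 pit4 -> P1=[0,4,5,6,0,3](1) P2=[5,0,6,3,6,5](0)
Move 4: P2 pit2 -> P1=[1,5,5,6,0,3](1) P2=[5,0,0,4,7,6](1)

Answer: 1 5 5 6 0 3 1 5 0 0 4 7 6 1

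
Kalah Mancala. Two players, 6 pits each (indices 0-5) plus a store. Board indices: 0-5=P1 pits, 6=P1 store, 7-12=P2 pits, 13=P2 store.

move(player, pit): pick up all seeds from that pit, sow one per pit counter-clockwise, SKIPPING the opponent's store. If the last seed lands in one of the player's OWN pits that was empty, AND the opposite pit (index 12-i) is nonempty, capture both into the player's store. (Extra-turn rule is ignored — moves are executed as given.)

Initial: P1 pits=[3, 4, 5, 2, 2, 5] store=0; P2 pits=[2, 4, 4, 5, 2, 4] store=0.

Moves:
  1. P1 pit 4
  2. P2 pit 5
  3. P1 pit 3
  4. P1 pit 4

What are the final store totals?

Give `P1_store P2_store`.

Move 1: P1 pit4 -> P1=[3,4,5,2,0,6](1) P2=[2,4,4,5,2,4](0)
Move 2: P2 pit5 -> P1=[4,5,6,2,0,6](1) P2=[2,4,4,5,2,0](1)
Move 3: P1 pit3 -> P1=[4,5,6,0,1,7](1) P2=[2,4,4,5,2,0](1)
Move 4: P1 pit4 -> P1=[4,5,6,0,0,8](1) P2=[2,4,4,5,2,0](1)

Answer: 1 1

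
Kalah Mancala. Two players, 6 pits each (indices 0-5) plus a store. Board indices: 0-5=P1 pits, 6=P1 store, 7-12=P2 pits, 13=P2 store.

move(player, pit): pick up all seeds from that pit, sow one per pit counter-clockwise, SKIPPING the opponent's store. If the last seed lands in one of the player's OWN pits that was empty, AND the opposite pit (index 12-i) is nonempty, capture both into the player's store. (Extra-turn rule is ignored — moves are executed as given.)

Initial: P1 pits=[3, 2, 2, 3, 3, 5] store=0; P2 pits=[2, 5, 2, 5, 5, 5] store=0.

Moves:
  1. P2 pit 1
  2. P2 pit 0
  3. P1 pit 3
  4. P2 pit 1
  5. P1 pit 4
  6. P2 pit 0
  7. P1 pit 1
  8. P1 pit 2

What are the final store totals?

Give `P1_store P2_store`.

Answer: 8 1

Derivation:
Move 1: P2 pit1 -> P1=[3,2,2,3,3,5](0) P2=[2,0,3,6,6,6](1)
Move 2: P2 pit0 -> P1=[3,2,2,3,3,5](0) P2=[0,1,4,6,6,6](1)
Move 3: P1 pit3 -> P1=[3,2,2,0,4,6](1) P2=[0,1,4,6,6,6](1)
Move 4: P2 pit1 -> P1=[3,2,2,0,4,6](1) P2=[0,0,5,6,6,6](1)
Move 5: P1 pit4 -> P1=[3,2,2,0,0,7](2) P2=[1,1,5,6,6,6](1)
Move 6: P2 pit0 -> P1=[3,2,2,0,0,7](2) P2=[0,2,5,6,6,6](1)
Move 7: P1 pit1 -> P1=[3,0,3,0,0,7](8) P2=[0,2,0,6,6,6](1)
Move 8: P1 pit2 -> P1=[3,0,0,1,1,8](8) P2=[0,2,0,6,6,6](1)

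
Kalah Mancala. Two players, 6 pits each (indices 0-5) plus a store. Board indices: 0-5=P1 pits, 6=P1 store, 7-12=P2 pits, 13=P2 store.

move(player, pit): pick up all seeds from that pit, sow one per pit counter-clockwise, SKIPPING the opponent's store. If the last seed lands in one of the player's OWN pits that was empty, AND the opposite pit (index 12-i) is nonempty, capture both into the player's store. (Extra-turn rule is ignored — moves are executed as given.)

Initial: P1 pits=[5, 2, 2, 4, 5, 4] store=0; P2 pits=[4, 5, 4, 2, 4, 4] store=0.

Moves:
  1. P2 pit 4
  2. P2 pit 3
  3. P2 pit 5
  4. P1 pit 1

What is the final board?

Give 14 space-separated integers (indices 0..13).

Move 1: P2 pit4 -> P1=[6,3,2,4,5,4](0) P2=[4,5,4,2,0,5](1)
Move 2: P2 pit3 -> P1=[6,3,2,4,5,4](0) P2=[4,5,4,0,1,6](1)
Move 3: P2 pit5 -> P1=[7,4,3,5,6,4](0) P2=[4,5,4,0,1,0](2)
Move 4: P1 pit1 -> P1=[7,0,4,6,7,5](0) P2=[4,5,4,0,1,0](2)

Answer: 7 0 4 6 7 5 0 4 5 4 0 1 0 2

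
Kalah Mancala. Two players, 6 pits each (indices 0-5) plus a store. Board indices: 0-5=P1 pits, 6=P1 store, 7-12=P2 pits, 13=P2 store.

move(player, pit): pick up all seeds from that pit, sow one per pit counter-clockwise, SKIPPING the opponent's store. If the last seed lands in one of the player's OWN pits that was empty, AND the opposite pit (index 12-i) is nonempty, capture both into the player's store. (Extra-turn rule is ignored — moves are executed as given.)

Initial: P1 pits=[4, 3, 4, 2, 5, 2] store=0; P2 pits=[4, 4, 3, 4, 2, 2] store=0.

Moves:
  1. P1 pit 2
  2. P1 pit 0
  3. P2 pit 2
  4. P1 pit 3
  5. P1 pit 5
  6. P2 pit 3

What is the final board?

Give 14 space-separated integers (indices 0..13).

Move 1: P1 pit2 -> P1=[4,3,0,3,6,3](1) P2=[4,4,3,4,2,2](0)
Move 2: P1 pit0 -> P1=[0,4,1,4,7,3](1) P2=[4,4,3,4,2,2](0)
Move 3: P2 pit2 -> P1=[0,4,1,4,7,3](1) P2=[4,4,0,5,3,3](0)
Move 4: P1 pit3 -> P1=[0,4,1,0,8,4](2) P2=[5,4,0,5,3,3](0)
Move 5: P1 pit5 -> P1=[0,4,1,0,8,0](3) P2=[6,5,1,5,3,3](0)
Move 6: P2 pit3 -> P1=[1,5,1,0,8,0](3) P2=[6,5,1,0,4,4](1)

Answer: 1 5 1 0 8 0 3 6 5 1 0 4 4 1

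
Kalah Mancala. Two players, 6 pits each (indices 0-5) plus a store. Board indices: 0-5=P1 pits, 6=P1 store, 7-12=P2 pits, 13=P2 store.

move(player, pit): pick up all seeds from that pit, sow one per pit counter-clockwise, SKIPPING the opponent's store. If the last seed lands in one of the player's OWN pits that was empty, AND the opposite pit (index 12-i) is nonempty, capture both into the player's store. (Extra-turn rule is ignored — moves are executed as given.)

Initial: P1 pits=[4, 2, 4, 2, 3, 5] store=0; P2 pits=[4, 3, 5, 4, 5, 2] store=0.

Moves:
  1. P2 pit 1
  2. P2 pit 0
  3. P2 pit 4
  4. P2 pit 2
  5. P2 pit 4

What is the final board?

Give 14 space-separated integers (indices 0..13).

Move 1: P2 pit1 -> P1=[4,2,4,2,3,5](0) P2=[4,0,6,5,6,2](0)
Move 2: P2 pit0 -> P1=[4,2,4,2,3,5](0) P2=[0,1,7,6,7,2](0)
Move 3: P2 pit4 -> P1=[5,3,5,3,4,5](0) P2=[0,1,7,6,0,3](1)
Move 4: P2 pit2 -> P1=[6,4,6,3,4,5](0) P2=[0,1,0,7,1,4](2)
Move 5: P2 pit4 -> P1=[6,4,6,3,4,5](0) P2=[0,1,0,7,0,5](2)

Answer: 6 4 6 3 4 5 0 0 1 0 7 0 5 2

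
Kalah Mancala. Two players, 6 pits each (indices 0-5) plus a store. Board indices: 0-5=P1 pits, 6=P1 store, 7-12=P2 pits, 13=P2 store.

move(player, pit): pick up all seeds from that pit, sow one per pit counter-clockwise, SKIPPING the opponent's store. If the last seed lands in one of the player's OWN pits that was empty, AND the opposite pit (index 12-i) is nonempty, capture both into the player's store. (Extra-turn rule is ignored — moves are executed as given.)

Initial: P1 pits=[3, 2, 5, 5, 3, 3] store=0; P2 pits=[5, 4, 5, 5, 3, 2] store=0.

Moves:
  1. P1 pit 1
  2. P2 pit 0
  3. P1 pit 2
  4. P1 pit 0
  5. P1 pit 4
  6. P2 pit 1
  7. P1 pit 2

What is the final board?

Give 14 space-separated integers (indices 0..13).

Move 1: P1 pit1 -> P1=[3,0,6,6,3,3](0) P2=[5,4,5,5,3,2](0)
Move 2: P2 pit0 -> P1=[3,0,6,6,3,3](0) P2=[0,5,6,6,4,3](0)
Move 3: P1 pit2 -> P1=[3,0,0,7,4,4](1) P2=[1,6,6,6,4,3](0)
Move 4: P1 pit0 -> P1=[0,1,1,8,4,4](1) P2=[1,6,6,6,4,3](0)
Move 5: P1 pit4 -> P1=[0,1,1,8,0,5](2) P2=[2,7,6,6,4,3](0)
Move 6: P2 pit1 -> P1=[1,2,1,8,0,5](2) P2=[2,0,7,7,5,4](1)
Move 7: P1 pit2 -> P1=[1,2,0,9,0,5](2) P2=[2,0,7,7,5,4](1)

Answer: 1 2 0 9 0 5 2 2 0 7 7 5 4 1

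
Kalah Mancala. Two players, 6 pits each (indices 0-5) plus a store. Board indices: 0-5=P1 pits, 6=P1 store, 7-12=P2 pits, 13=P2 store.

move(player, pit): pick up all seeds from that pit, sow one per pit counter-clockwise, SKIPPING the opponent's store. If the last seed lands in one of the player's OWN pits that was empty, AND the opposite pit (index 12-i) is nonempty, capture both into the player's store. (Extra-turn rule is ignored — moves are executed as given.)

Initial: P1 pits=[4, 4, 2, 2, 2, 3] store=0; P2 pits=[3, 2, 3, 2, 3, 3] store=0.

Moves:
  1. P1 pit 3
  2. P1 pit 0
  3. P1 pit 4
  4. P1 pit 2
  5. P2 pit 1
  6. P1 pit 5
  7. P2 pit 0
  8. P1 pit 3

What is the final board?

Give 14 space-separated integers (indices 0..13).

Answer: 0 5 0 0 2 1 2 0 2 6 5 6 4 0

Derivation:
Move 1: P1 pit3 -> P1=[4,4,2,0,3,4](0) P2=[3,2,3,2,3,3](0)
Move 2: P1 pit0 -> P1=[0,5,3,1,4,4](0) P2=[3,2,3,2,3,3](0)
Move 3: P1 pit4 -> P1=[0,5,3,1,0,5](1) P2=[4,3,3,2,3,3](0)
Move 4: P1 pit2 -> P1=[0,5,0,2,1,6](1) P2=[4,3,3,2,3,3](0)
Move 5: P2 pit1 -> P1=[0,5,0,2,1,6](1) P2=[4,0,4,3,4,3](0)
Move 6: P1 pit5 -> P1=[0,5,0,2,1,0](2) P2=[5,1,5,4,5,3](0)
Move 7: P2 pit0 -> P1=[0,5,0,2,1,0](2) P2=[0,2,6,5,6,4](0)
Move 8: P1 pit3 -> P1=[0,5,0,0,2,1](2) P2=[0,2,6,5,6,4](0)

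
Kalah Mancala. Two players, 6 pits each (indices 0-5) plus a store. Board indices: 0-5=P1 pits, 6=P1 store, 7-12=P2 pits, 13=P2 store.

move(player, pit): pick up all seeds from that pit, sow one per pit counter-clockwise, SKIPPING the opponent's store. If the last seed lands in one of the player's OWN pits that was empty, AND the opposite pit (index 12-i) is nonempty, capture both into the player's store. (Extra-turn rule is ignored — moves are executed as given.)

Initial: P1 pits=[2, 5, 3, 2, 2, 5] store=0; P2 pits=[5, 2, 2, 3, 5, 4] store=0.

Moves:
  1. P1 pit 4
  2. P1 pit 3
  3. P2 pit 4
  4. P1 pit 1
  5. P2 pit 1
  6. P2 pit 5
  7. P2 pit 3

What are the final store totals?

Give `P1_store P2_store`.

Move 1: P1 pit4 -> P1=[2,5,3,2,0,6](1) P2=[5,2,2,3,5,4](0)
Move 2: P1 pit3 -> P1=[2,5,3,0,1,7](1) P2=[5,2,2,3,5,4](0)
Move 3: P2 pit4 -> P1=[3,6,4,0,1,7](1) P2=[5,2,2,3,0,5](1)
Move 4: P1 pit1 -> P1=[3,0,5,1,2,8](2) P2=[6,2,2,3,0,5](1)
Move 5: P2 pit1 -> P1=[3,0,5,1,2,8](2) P2=[6,0,3,4,0,5](1)
Move 6: P2 pit5 -> P1=[4,1,6,2,2,8](2) P2=[6,0,3,4,0,0](2)
Move 7: P2 pit3 -> P1=[5,1,6,2,2,8](2) P2=[6,0,3,0,1,1](3)

Answer: 2 3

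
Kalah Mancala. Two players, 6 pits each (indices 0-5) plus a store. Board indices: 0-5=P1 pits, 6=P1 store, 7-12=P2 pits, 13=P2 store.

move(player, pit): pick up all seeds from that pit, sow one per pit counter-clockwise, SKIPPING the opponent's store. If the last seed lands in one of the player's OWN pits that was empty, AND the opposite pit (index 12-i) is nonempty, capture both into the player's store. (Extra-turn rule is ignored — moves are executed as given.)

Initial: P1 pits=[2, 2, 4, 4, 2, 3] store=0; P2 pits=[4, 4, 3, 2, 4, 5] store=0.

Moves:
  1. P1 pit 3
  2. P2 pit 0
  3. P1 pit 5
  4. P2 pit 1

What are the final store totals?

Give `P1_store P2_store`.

Move 1: P1 pit3 -> P1=[2,2,4,0,3,4](1) P2=[5,4,3,2,4,5](0)
Move 2: P2 pit0 -> P1=[2,2,4,0,3,4](1) P2=[0,5,4,3,5,6](0)
Move 3: P1 pit5 -> P1=[2,2,4,0,3,0](2) P2=[1,6,5,3,5,6](0)
Move 4: P2 pit1 -> P1=[3,2,4,0,3,0](2) P2=[1,0,6,4,6,7](1)

Answer: 2 1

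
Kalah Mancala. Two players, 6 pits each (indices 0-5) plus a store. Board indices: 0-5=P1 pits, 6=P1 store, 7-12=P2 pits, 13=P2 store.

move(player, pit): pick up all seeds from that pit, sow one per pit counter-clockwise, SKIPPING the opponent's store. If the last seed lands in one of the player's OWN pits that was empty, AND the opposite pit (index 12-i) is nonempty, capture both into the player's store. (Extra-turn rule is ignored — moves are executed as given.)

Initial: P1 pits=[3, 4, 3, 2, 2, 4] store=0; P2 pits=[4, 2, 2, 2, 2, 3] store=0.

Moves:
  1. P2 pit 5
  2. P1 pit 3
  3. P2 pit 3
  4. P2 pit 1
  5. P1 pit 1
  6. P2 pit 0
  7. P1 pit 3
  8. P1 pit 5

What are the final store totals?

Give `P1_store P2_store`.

Move 1: P2 pit5 -> P1=[4,5,3,2,2,4](0) P2=[4,2,2,2,2,0](1)
Move 2: P1 pit3 -> P1=[4,5,3,0,3,5](0) P2=[4,2,2,2,2,0](1)
Move 3: P2 pit3 -> P1=[0,5,3,0,3,5](0) P2=[4,2,2,0,3,0](6)
Move 4: P2 pit1 -> P1=[0,5,0,0,3,5](0) P2=[4,0,3,0,3,0](10)
Move 5: P1 pit1 -> P1=[0,0,1,1,4,6](1) P2=[4,0,3,0,3,0](10)
Move 6: P2 pit0 -> P1=[0,0,1,1,4,6](1) P2=[0,1,4,1,4,0](10)
Move 7: P1 pit3 -> P1=[0,0,1,0,5,6](1) P2=[0,1,4,1,4,0](10)
Move 8: P1 pit5 -> P1=[0,0,1,0,5,0](2) P2=[1,2,5,2,5,0](10)

Answer: 2 10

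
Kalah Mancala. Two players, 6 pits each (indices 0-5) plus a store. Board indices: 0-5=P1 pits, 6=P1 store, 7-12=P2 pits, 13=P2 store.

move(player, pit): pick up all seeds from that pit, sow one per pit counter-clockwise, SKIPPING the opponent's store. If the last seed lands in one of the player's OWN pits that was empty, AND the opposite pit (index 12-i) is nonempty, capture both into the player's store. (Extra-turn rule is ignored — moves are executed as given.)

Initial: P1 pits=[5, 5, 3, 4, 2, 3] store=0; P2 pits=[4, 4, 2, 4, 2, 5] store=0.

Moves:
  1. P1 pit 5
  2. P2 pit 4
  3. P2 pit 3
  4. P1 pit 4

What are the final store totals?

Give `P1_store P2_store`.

Answer: 2 2

Derivation:
Move 1: P1 pit5 -> P1=[5,5,3,4,2,0](1) P2=[5,5,2,4,2,5](0)
Move 2: P2 pit4 -> P1=[5,5,3,4,2,0](1) P2=[5,5,2,4,0,6](1)
Move 3: P2 pit3 -> P1=[6,5,3,4,2,0](1) P2=[5,5,2,0,1,7](2)
Move 4: P1 pit4 -> P1=[6,5,3,4,0,1](2) P2=[5,5,2,0,1,7](2)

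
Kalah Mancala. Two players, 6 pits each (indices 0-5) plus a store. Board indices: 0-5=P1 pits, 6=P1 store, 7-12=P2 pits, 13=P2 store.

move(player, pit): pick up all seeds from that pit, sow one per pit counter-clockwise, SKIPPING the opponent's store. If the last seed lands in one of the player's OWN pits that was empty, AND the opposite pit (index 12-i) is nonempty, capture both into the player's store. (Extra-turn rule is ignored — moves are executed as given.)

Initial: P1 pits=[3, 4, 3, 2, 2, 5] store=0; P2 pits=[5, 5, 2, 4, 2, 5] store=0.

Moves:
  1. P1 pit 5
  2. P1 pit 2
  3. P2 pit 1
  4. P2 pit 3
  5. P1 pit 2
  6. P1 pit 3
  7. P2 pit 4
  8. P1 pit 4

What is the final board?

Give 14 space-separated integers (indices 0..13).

Move 1: P1 pit5 -> P1=[3,4,3,2,2,0](1) P2=[6,6,3,5,2,5](0)
Move 2: P1 pit2 -> P1=[3,4,0,3,3,0](8) P2=[0,6,3,5,2,5](0)
Move 3: P2 pit1 -> P1=[4,4,0,3,3,0](8) P2=[0,0,4,6,3,6](1)
Move 4: P2 pit3 -> P1=[5,5,1,3,3,0](8) P2=[0,0,4,0,4,7](2)
Move 5: P1 pit2 -> P1=[5,5,0,4,3,0](8) P2=[0,0,4,0,4,7](2)
Move 6: P1 pit3 -> P1=[5,5,0,0,4,1](9) P2=[1,0,4,0,4,7](2)
Move 7: P2 pit4 -> P1=[6,6,0,0,4,1](9) P2=[1,0,4,0,0,8](3)
Move 8: P1 pit4 -> P1=[6,6,0,0,0,2](10) P2=[2,1,4,0,0,8](3)

Answer: 6 6 0 0 0 2 10 2 1 4 0 0 8 3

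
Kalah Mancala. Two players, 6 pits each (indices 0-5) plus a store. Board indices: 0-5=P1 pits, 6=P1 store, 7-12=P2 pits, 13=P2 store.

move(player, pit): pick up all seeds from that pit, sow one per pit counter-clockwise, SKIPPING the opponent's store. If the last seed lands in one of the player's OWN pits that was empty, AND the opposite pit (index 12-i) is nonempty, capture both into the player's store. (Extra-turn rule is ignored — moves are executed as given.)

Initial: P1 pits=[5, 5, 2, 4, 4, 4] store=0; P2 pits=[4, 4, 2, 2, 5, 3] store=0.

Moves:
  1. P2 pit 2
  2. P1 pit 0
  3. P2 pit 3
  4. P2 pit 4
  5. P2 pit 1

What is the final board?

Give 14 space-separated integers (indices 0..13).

Answer: 1 7 4 6 6 5 0 4 0 1 1 1 6 2

Derivation:
Move 1: P2 pit2 -> P1=[5,5,2,4,4,4](0) P2=[4,4,0,3,6,3](0)
Move 2: P1 pit0 -> P1=[0,6,3,5,5,5](0) P2=[4,4,0,3,6,3](0)
Move 3: P2 pit3 -> P1=[0,6,3,5,5,5](0) P2=[4,4,0,0,7,4](1)
Move 4: P2 pit4 -> P1=[1,7,4,6,6,5](0) P2=[4,4,0,0,0,5](2)
Move 5: P2 pit1 -> P1=[1,7,4,6,6,5](0) P2=[4,0,1,1,1,6](2)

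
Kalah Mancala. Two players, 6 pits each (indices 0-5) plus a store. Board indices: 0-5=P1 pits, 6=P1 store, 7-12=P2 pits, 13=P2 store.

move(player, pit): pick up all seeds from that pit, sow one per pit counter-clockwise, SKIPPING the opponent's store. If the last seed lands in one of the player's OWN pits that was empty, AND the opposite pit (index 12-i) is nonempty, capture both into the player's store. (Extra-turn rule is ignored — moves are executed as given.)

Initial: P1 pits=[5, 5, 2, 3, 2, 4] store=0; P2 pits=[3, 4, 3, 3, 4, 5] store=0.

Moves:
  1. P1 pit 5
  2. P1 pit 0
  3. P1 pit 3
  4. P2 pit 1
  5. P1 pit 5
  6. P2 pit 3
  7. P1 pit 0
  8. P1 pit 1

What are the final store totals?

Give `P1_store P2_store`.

Move 1: P1 pit5 -> P1=[5,5,2,3,2,0](1) P2=[4,5,4,3,4,5](0)
Move 2: P1 pit0 -> P1=[0,6,3,4,3,0](6) P2=[0,5,4,3,4,5](0)
Move 3: P1 pit3 -> P1=[0,6,3,0,4,1](7) P2=[1,5,4,3,4,5](0)
Move 4: P2 pit1 -> P1=[0,6,3,0,4,1](7) P2=[1,0,5,4,5,6](1)
Move 5: P1 pit5 -> P1=[0,6,3,0,4,0](8) P2=[1,0,5,4,5,6](1)
Move 6: P2 pit3 -> P1=[1,6,3,0,4,0](8) P2=[1,0,5,0,6,7](2)
Move 7: P1 pit0 -> P1=[0,7,3,0,4,0](8) P2=[1,0,5,0,6,7](2)
Move 8: P1 pit1 -> P1=[0,0,4,1,5,1](9) P2=[2,1,5,0,6,7](2)

Answer: 9 2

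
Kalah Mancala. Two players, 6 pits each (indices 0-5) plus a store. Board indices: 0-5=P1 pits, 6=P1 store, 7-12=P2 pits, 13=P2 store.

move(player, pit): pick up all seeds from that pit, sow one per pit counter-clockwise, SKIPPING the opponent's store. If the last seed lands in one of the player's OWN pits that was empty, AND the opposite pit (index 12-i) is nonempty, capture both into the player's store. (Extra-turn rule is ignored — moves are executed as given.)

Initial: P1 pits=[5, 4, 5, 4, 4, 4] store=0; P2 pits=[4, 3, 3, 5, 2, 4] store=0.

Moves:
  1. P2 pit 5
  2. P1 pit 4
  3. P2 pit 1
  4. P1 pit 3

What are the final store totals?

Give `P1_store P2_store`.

Answer: 2 8

Derivation:
Move 1: P2 pit5 -> P1=[6,5,6,4,4,4](0) P2=[4,3,3,5,2,0](1)
Move 2: P1 pit4 -> P1=[6,5,6,4,0,5](1) P2=[5,4,3,5,2,0](1)
Move 3: P2 pit1 -> P1=[0,5,6,4,0,5](1) P2=[5,0,4,6,3,0](8)
Move 4: P1 pit3 -> P1=[0,5,6,0,1,6](2) P2=[6,0,4,6,3,0](8)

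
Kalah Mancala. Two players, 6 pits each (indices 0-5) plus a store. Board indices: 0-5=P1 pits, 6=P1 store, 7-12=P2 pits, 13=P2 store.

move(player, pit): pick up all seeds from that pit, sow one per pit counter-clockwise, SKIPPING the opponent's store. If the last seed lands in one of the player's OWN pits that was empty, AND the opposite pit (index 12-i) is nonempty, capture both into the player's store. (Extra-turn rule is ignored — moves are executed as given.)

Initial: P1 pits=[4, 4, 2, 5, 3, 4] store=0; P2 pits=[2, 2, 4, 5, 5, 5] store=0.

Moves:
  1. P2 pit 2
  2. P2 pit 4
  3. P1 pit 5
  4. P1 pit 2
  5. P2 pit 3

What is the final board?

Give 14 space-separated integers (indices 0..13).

Answer: 6 6 1 7 4 0 5 0 3 1 0 1 8 3

Derivation:
Move 1: P2 pit2 -> P1=[4,4,2,5,3,4](0) P2=[2,2,0,6,6,6](1)
Move 2: P2 pit4 -> P1=[5,5,3,6,3,4](0) P2=[2,2,0,6,0,7](2)
Move 3: P1 pit5 -> P1=[5,5,3,6,3,0](1) P2=[3,3,1,6,0,7](2)
Move 4: P1 pit2 -> P1=[5,5,0,7,4,0](5) P2=[0,3,1,6,0,7](2)
Move 5: P2 pit3 -> P1=[6,6,1,7,4,0](5) P2=[0,3,1,0,1,8](3)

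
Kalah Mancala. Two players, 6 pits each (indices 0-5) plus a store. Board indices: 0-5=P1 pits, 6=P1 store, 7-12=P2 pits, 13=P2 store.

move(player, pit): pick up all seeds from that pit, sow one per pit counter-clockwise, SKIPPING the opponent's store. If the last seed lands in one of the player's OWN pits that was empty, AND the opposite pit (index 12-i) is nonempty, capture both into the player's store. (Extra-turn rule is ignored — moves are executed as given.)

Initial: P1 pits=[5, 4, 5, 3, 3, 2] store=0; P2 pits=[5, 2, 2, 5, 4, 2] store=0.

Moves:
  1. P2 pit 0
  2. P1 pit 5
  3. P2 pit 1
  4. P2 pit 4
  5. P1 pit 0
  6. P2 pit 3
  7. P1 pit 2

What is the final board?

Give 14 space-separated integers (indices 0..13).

Answer: 1 7 0 7 5 2 3 2 1 5 1 1 5 2

Derivation:
Move 1: P2 pit0 -> P1=[5,4,5,3,3,2](0) P2=[0,3,3,6,5,3](0)
Move 2: P1 pit5 -> P1=[5,4,5,3,3,0](1) P2=[1,3,3,6,5,3](0)
Move 3: P2 pit1 -> P1=[5,4,5,3,3,0](1) P2=[1,0,4,7,6,3](0)
Move 4: P2 pit4 -> P1=[6,5,6,4,3,0](1) P2=[1,0,4,7,0,4](1)
Move 5: P1 pit0 -> P1=[0,6,7,5,4,1](2) P2=[1,0,4,7,0,4](1)
Move 6: P2 pit3 -> P1=[1,7,8,6,4,1](2) P2=[1,0,4,0,1,5](2)
Move 7: P1 pit2 -> P1=[1,7,0,7,5,2](3) P2=[2,1,5,1,1,5](2)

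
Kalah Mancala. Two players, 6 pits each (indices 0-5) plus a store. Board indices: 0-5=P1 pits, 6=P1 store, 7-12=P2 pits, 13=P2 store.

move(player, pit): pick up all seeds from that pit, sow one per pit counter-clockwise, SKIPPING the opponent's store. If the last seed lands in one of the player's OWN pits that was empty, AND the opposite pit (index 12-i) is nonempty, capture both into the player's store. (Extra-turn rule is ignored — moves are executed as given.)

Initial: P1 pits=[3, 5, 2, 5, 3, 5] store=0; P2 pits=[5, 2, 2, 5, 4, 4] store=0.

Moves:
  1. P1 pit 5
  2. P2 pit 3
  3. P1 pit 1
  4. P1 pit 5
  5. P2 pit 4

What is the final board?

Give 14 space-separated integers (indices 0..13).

Move 1: P1 pit5 -> P1=[3,5,2,5,3,0](1) P2=[6,3,3,6,4,4](0)
Move 2: P2 pit3 -> P1=[4,6,3,5,3,0](1) P2=[6,3,3,0,5,5](1)
Move 3: P1 pit1 -> P1=[4,0,4,6,4,1](2) P2=[7,3,3,0,5,5](1)
Move 4: P1 pit5 -> P1=[4,0,4,6,4,0](3) P2=[7,3,3,0,5,5](1)
Move 5: P2 pit4 -> P1=[5,1,5,6,4,0](3) P2=[7,3,3,0,0,6](2)

Answer: 5 1 5 6 4 0 3 7 3 3 0 0 6 2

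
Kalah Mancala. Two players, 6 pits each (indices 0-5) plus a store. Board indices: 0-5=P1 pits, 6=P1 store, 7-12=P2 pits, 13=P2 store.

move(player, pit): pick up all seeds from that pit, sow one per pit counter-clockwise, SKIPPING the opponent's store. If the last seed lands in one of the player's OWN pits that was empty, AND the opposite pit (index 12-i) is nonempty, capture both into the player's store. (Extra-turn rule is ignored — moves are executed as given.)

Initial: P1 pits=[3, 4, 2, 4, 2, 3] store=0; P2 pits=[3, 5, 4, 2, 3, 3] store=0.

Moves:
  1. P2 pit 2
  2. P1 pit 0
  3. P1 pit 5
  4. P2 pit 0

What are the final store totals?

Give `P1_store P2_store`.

Move 1: P2 pit2 -> P1=[3,4,2,4,2,3](0) P2=[3,5,0,3,4,4](1)
Move 2: P1 pit0 -> P1=[0,5,3,5,2,3](0) P2=[3,5,0,3,4,4](1)
Move 3: P1 pit5 -> P1=[0,5,3,5,2,0](1) P2=[4,6,0,3,4,4](1)
Move 4: P2 pit0 -> P1=[0,5,3,5,2,0](1) P2=[0,7,1,4,5,4](1)

Answer: 1 1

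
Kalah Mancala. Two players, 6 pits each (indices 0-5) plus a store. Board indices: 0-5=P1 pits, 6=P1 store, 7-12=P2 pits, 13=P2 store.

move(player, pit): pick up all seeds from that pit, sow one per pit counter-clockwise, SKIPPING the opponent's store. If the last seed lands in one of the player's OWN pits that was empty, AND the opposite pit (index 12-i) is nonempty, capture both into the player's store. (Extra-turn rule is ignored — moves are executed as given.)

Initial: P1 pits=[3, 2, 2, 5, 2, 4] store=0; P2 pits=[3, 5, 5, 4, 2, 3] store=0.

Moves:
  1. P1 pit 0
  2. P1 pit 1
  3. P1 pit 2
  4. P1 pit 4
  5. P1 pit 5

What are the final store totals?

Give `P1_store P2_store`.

Answer: 3 0

Derivation:
Move 1: P1 pit0 -> P1=[0,3,3,6,2,4](0) P2=[3,5,5,4,2,3](0)
Move 2: P1 pit1 -> P1=[0,0,4,7,3,4](0) P2=[3,5,5,4,2,3](0)
Move 3: P1 pit2 -> P1=[0,0,0,8,4,5](1) P2=[3,5,5,4,2,3](0)
Move 4: P1 pit4 -> P1=[0,0,0,8,0,6](2) P2=[4,6,5,4,2,3](0)
Move 5: P1 pit5 -> P1=[0,0,0,8,0,0](3) P2=[5,7,6,5,3,3](0)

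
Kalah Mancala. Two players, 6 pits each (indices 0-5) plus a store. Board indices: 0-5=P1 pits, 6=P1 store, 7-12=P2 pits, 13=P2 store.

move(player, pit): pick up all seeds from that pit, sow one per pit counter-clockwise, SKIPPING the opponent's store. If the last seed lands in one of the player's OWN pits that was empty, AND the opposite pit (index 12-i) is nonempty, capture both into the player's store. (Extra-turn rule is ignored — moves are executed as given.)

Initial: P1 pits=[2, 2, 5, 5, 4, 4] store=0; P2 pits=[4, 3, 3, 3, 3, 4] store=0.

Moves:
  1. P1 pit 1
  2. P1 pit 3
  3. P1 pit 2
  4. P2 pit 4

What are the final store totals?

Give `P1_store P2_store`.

Move 1: P1 pit1 -> P1=[2,0,6,6,4,4](0) P2=[4,3,3,3,3,4](0)
Move 2: P1 pit3 -> P1=[2,0,6,0,5,5](1) P2=[5,4,4,3,3,4](0)
Move 3: P1 pit2 -> P1=[2,0,0,1,6,6](2) P2=[6,5,4,3,3,4](0)
Move 4: P2 pit4 -> P1=[3,0,0,1,6,6](2) P2=[6,5,4,3,0,5](1)

Answer: 2 1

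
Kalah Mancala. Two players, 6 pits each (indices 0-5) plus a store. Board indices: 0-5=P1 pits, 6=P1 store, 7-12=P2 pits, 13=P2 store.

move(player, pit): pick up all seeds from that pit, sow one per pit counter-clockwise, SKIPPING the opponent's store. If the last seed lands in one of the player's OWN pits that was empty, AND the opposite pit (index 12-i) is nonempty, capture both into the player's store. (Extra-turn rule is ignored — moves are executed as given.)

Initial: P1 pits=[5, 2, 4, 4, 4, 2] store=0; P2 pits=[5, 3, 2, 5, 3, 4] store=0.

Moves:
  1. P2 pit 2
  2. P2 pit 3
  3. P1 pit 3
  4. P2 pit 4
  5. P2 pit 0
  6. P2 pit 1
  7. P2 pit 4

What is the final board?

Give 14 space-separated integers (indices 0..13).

Move 1: P2 pit2 -> P1=[5,2,4,4,4,2](0) P2=[5,3,0,6,4,4](0)
Move 2: P2 pit3 -> P1=[6,3,5,4,4,2](0) P2=[5,3,0,0,5,5](1)
Move 3: P1 pit3 -> P1=[6,3,5,0,5,3](1) P2=[6,3,0,0,5,5](1)
Move 4: P2 pit4 -> P1=[7,4,6,0,5,3](1) P2=[6,3,0,0,0,6](2)
Move 5: P2 pit0 -> P1=[7,4,6,0,5,3](1) P2=[0,4,1,1,1,7](3)
Move 6: P2 pit1 -> P1=[7,4,6,0,5,3](1) P2=[0,0,2,2,2,8](3)
Move 7: P2 pit4 -> P1=[7,4,6,0,5,3](1) P2=[0,0,2,2,0,9](4)

Answer: 7 4 6 0 5 3 1 0 0 2 2 0 9 4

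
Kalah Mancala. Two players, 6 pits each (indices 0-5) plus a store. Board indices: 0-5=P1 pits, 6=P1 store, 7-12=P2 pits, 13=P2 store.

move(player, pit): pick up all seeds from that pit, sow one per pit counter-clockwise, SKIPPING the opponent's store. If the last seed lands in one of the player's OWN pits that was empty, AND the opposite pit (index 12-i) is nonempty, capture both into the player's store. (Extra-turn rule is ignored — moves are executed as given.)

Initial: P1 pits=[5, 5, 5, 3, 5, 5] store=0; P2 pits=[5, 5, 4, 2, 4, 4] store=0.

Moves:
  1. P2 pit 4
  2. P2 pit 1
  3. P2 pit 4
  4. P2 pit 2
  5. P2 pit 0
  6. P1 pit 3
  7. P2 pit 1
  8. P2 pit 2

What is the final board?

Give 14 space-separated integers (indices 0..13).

Answer: 7 6 5 0 6 6 1 0 0 0 6 3 9 3

Derivation:
Move 1: P2 pit4 -> P1=[6,6,5,3,5,5](0) P2=[5,5,4,2,0,5](1)
Move 2: P2 pit1 -> P1=[6,6,5,3,5,5](0) P2=[5,0,5,3,1,6](2)
Move 3: P2 pit4 -> P1=[6,6,5,3,5,5](0) P2=[5,0,5,3,0,7](2)
Move 4: P2 pit2 -> P1=[7,6,5,3,5,5](0) P2=[5,0,0,4,1,8](3)
Move 5: P2 pit0 -> P1=[7,6,5,3,5,5](0) P2=[0,1,1,5,2,9](3)
Move 6: P1 pit3 -> P1=[7,6,5,0,6,6](1) P2=[0,1,1,5,2,9](3)
Move 7: P2 pit1 -> P1=[7,6,5,0,6,6](1) P2=[0,0,2,5,2,9](3)
Move 8: P2 pit2 -> P1=[7,6,5,0,6,6](1) P2=[0,0,0,6,3,9](3)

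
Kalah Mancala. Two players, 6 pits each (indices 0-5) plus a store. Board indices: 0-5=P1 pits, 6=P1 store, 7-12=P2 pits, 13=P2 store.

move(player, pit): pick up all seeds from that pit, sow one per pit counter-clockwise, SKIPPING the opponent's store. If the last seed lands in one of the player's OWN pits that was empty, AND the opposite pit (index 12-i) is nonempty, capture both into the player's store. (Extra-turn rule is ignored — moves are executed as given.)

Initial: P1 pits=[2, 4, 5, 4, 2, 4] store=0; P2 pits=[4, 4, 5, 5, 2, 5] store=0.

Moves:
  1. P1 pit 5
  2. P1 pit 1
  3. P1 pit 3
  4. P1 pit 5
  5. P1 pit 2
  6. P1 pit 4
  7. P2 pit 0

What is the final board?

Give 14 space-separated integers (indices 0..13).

Move 1: P1 pit5 -> P1=[2,4,5,4,2,0](1) P2=[5,5,6,5,2,5](0)
Move 2: P1 pit1 -> P1=[2,0,6,5,3,0](7) P2=[0,5,6,5,2,5](0)
Move 3: P1 pit3 -> P1=[2,0,6,0,4,1](8) P2=[1,6,6,5,2,5](0)
Move 4: P1 pit5 -> P1=[2,0,6,0,4,0](9) P2=[1,6,6,5,2,5](0)
Move 5: P1 pit2 -> P1=[2,0,0,1,5,1](10) P2=[2,7,6,5,2,5](0)
Move 6: P1 pit4 -> P1=[2,0,0,1,0,2](11) P2=[3,8,7,5,2,5](0)
Move 7: P2 pit0 -> P1=[2,0,0,1,0,2](11) P2=[0,9,8,6,2,5](0)

Answer: 2 0 0 1 0 2 11 0 9 8 6 2 5 0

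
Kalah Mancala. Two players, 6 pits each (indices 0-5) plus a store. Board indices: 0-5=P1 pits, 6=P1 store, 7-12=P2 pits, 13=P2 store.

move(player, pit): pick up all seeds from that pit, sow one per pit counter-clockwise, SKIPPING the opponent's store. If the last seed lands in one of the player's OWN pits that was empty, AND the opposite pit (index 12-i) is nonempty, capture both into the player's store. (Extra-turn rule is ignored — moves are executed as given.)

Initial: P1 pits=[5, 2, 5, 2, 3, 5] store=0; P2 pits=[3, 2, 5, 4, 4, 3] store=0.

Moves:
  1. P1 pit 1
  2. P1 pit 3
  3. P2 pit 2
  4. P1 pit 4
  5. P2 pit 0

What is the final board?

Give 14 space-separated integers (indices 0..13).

Answer: 6 0 6 0 0 7 2 0 4 1 6 6 4 1

Derivation:
Move 1: P1 pit1 -> P1=[5,0,6,3,3,5](0) P2=[3,2,5,4,4,3](0)
Move 2: P1 pit3 -> P1=[5,0,6,0,4,6](1) P2=[3,2,5,4,4,3](0)
Move 3: P2 pit2 -> P1=[6,0,6,0,4,6](1) P2=[3,2,0,5,5,4](1)
Move 4: P1 pit4 -> P1=[6,0,6,0,0,7](2) P2=[4,3,0,5,5,4](1)
Move 5: P2 pit0 -> P1=[6,0,6,0,0,7](2) P2=[0,4,1,6,6,4](1)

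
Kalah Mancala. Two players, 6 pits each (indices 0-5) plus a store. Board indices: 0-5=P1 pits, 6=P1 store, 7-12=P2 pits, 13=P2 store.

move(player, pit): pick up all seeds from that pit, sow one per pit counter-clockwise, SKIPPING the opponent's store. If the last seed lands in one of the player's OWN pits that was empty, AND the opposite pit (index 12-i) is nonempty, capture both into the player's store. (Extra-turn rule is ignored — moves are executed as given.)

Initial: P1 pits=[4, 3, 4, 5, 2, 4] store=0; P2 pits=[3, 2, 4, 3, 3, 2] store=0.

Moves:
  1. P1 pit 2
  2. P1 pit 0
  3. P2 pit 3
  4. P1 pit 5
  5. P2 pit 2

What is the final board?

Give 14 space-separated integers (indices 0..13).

Answer: 1 4 1 7 4 0 2 4 3 0 2 5 4 2

Derivation:
Move 1: P1 pit2 -> P1=[4,3,0,6,3,5](1) P2=[3,2,4,3,3,2](0)
Move 2: P1 pit0 -> P1=[0,4,1,7,4,5](1) P2=[3,2,4,3,3,2](0)
Move 3: P2 pit3 -> P1=[0,4,1,7,4,5](1) P2=[3,2,4,0,4,3](1)
Move 4: P1 pit5 -> P1=[0,4,1,7,4,0](2) P2=[4,3,5,1,4,3](1)
Move 5: P2 pit2 -> P1=[1,4,1,7,4,0](2) P2=[4,3,0,2,5,4](2)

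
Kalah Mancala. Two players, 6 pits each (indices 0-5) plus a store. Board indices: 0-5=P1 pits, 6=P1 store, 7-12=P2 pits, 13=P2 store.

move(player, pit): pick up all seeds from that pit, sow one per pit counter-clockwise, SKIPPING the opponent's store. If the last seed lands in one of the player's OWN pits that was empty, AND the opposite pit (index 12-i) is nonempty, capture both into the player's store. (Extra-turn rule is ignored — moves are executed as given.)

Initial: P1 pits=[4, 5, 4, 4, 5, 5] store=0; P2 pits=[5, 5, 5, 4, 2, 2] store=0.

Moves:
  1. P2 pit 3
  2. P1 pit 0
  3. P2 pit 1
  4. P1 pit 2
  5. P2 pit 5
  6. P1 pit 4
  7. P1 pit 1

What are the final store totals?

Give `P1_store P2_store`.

Answer: 3 3

Derivation:
Move 1: P2 pit3 -> P1=[5,5,4,4,5,5](0) P2=[5,5,5,0,3,3](1)
Move 2: P1 pit0 -> P1=[0,6,5,5,6,6](0) P2=[5,5,5,0,3,3](1)
Move 3: P2 pit1 -> P1=[0,6,5,5,6,6](0) P2=[5,0,6,1,4,4](2)
Move 4: P1 pit2 -> P1=[0,6,0,6,7,7](1) P2=[6,0,6,1,4,4](2)
Move 5: P2 pit5 -> P1=[1,7,1,6,7,7](1) P2=[6,0,6,1,4,0](3)
Move 6: P1 pit4 -> P1=[1,7,1,6,0,8](2) P2=[7,1,7,2,5,0](3)
Move 7: P1 pit1 -> P1=[1,0,2,7,1,9](3) P2=[8,2,7,2,5,0](3)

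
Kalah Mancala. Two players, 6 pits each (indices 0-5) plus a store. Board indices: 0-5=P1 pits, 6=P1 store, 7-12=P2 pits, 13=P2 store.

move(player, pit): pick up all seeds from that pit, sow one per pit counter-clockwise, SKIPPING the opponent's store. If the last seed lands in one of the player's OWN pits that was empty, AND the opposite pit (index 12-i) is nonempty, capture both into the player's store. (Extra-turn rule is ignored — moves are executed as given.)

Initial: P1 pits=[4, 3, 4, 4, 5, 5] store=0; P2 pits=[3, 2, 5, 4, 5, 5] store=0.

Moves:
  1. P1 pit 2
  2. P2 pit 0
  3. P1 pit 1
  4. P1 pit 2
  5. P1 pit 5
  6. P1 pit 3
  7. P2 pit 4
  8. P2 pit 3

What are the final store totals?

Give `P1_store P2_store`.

Move 1: P1 pit2 -> P1=[4,3,0,5,6,6](1) P2=[3,2,5,4,5,5](0)
Move 2: P2 pit0 -> P1=[4,3,0,5,6,6](1) P2=[0,3,6,5,5,5](0)
Move 3: P1 pit1 -> P1=[4,0,1,6,7,6](1) P2=[0,3,6,5,5,5](0)
Move 4: P1 pit2 -> P1=[4,0,0,7,7,6](1) P2=[0,3,6,5,5,5](0)
Move 5: P1 pit5 -> P1=[4,0,0,7,7,0](2) P2=[1,4,7,6,6,5](0)
Move 6: P1 pit3 -> P1=[4,0,0,0,8,1](3) P2=[2,5,8,7,6,5](0)
Move 7: P2 pit4 -> P1=[5,1,1,1,8,1](3) P2=[2,5,8,7,0,6](1)
Move 8: P2 pit3 -> P1=[6,2,2,2,8,1](3) P2=[2,5,8,0,1,7](2)

Answer: 3 2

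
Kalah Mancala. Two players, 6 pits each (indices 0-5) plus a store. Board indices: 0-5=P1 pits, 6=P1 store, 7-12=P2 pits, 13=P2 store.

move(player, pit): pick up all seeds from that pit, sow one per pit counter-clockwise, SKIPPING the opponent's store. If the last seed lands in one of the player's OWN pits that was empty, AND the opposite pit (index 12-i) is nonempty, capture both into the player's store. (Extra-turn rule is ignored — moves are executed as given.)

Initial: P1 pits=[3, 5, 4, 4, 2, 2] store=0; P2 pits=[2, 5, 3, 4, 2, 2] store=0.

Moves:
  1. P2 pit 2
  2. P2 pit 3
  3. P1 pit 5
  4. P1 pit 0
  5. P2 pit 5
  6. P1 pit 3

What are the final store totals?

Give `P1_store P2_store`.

Move 1: P2 pit2 -> P1=[3,5,4,4,2,2](0) P2=[2,5,0,5,3,3](0)
Move 2: P2 pit3 -> P1=[4,6,4,4,2,2](0) P2=[2,5,0,0,4,4](1)
Move 3: P1 pit5 -> P1=[4,6,4,4,2,0](1) P2=[3,5,0,0,4,4](1)
Move 4: P1 pit0 -> P1=[0,7,5,5,3,0](1) P2=[3,5,0,0,4,4](1)
Move 5: P2 pit5 -> P1=[1,8,6,5,3,0](1) P2=[3,5,0,0,4,0](2)
Move 6: P1 pit3 -> P1=[1,8,6,0,4,1](2) P2=[4,6,0,0,4,0](2)

Answer: 2 2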